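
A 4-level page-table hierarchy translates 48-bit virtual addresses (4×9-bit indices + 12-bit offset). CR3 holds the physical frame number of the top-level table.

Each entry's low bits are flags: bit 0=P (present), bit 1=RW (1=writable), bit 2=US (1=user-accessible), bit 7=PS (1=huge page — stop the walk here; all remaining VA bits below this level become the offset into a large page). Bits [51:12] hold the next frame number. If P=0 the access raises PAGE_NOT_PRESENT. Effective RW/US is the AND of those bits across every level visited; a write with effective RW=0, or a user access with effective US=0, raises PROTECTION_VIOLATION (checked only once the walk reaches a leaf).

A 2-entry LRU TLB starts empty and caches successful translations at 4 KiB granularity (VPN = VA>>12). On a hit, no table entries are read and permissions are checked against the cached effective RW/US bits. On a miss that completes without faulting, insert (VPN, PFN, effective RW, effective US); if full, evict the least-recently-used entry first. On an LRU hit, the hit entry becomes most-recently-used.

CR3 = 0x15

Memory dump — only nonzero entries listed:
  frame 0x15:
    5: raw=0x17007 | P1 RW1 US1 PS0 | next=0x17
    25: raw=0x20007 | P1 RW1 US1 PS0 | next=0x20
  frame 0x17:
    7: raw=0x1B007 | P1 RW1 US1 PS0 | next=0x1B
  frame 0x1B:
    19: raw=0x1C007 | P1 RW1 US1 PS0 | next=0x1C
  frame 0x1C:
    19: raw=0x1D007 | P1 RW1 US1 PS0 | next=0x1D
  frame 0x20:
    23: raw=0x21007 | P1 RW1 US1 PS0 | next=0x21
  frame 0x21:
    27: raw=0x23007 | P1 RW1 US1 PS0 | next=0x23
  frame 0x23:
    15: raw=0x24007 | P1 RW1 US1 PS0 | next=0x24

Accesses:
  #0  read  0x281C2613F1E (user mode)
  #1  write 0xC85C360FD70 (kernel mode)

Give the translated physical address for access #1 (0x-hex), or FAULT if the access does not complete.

Per-access translation:
#0 VA=0x281C2613F1E (r,user):
  lvl0: tbl 0x15, slot 5 ⇒ 0x17007 (P1/RW1/US1/PS0)
  lvl1: tbl 0x17, slot 7 ⇒ 0x1B007 (P1/RW1/US1/PS0)
  lvl2: tbl 0x1B, slot 19 ⇒ 0x1C007 (P1/RW1/US1/PS0)
  lvl3: tbl 0x1C, slot 19 ⇒ 0x1D007 (P1/RW1/US1/PS0)
  → PA=0x1DF1E  (4 entries read)
#1 VA=0xC85C360FD70 (w,kernel):
  lvl0: tbl 0x15, slot 25 ⇒ 0x20007 (P1/RW1/US1/PS0)
  lvl1: tbl 0x20, slot 23 ⇒ 0x21007 (P1/RW1/US1/PS0)
  lvl2: tbl 0x21, slot 27 ⇒ 0x23007 (P1/RW1/US1/PS0)
  lvl3: tbl 0x23, slot 15 ⇒ 0x24007 (P1/RW1/US1/PS0)
  → PA=0x24D70  (4 entries read)

Access #1 PA: 0x24D70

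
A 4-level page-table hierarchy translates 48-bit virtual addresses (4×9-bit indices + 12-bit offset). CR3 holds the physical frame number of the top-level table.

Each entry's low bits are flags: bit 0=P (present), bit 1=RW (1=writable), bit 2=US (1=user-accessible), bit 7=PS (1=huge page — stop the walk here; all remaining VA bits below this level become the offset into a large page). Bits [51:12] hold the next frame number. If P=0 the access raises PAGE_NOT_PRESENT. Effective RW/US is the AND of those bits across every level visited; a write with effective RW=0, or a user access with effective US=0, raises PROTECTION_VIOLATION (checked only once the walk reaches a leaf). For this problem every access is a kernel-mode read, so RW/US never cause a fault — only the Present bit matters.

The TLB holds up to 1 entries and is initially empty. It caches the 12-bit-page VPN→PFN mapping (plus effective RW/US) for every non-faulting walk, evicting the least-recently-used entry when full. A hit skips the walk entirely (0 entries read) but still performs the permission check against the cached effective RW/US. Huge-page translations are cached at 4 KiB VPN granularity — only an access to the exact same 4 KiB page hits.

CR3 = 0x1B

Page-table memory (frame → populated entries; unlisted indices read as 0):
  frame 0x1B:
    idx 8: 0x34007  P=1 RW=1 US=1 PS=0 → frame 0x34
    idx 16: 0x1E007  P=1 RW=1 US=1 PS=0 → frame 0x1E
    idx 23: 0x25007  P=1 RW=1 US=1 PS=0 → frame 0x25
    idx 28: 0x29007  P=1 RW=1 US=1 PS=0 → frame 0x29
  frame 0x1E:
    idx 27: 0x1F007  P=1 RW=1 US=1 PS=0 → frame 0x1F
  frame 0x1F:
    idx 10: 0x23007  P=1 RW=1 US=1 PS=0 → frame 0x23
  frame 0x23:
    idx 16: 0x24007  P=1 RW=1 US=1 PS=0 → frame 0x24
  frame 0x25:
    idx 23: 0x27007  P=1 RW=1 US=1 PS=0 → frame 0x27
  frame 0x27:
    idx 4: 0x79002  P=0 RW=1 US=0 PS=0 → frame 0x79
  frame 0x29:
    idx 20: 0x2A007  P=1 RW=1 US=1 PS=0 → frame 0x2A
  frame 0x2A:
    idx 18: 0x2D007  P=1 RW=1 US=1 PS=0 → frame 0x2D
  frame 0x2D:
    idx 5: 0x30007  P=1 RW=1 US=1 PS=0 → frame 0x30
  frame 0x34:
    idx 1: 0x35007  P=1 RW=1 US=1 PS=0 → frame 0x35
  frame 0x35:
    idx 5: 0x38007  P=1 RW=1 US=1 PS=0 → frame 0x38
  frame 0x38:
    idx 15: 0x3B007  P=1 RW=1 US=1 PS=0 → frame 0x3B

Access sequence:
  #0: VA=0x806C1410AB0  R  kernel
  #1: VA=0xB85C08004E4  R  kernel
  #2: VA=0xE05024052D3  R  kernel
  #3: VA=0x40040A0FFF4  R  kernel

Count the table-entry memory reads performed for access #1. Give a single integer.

Per-access translation:
#0 VA=0x806C1410AB0 (r,kernel):
  L0: frame=0x1B idx=16 entry=0x1E007 [P=1 RW=1 US=1 PS=0]
  L1: frame=0x1E idx=27 entry=0x1F007 [P=1 RW=1 US=1 PS=0]
  L2: frame=0x1F idx=10 entry=0x23007 [P=1 RW=1 US=1 PS=0]
  L3: frame=0x23 idx=16 entry=0x24007 [P=1 RW=1 US=1 PS=0]
  → PA=0x24AB0  (4 entries read)
#1 VA=0xB85C08004E4 (r,kernel):
  L0: frame=0x1B idx=23 entry=0x25007 [P=1 RW=1 US=1 PS=0]
  L1: frame=0x25 idx=23 entry=0x27007 [P=1 RW=1 US=1 PS=0]
  L2: frame=0x27 idx=4 entry=0x79002 [P=0 RW=1 US=0 PS=0]
  ⇒ fault: PAGE_NOT_PRESENT  — 3 lookups
#2 VA=0xE05024052D3 (r,kernel):
  L0: frame=0x1B idx=28 entry=0x29007 [P=1 RW=1 US=1 PS=0]
  L1: frame=0x29 idx=20 entry=0x2A007 [P=1 RW=1 US=1 PS=0]
  L2: frame=0x2A idx=18 entry=0x2D007 [P=1 RW=1 US=1 PS=0]
  L3: frame=0x2D idx=5 entry=0x30007 [P=1 RW=1 US=1 PS=0]
  → PA=0x302D3  (4 entries read)
#3 VA=0x40040A0FFF4 (r,kernel):
  L0: frame=0x1B idx=8 entry=0x34007 [P=1 RW=1 US=1 PS=0]
  L1: frame=0x34 idx=1 entry=0x35007 [P=1 RW=1 US=1 PS=0]
  L2: frame=0x35 idx=5 entry=0x38007 [P=1 RW=1 US=1 PS=0]
  L3: frame=0x38 idx=15 entry=0x3B007 [P=1 RW=1 US=1 PS=0]
  → PA=0x3BFF4  (4 entries read)

Entries read for #1: 3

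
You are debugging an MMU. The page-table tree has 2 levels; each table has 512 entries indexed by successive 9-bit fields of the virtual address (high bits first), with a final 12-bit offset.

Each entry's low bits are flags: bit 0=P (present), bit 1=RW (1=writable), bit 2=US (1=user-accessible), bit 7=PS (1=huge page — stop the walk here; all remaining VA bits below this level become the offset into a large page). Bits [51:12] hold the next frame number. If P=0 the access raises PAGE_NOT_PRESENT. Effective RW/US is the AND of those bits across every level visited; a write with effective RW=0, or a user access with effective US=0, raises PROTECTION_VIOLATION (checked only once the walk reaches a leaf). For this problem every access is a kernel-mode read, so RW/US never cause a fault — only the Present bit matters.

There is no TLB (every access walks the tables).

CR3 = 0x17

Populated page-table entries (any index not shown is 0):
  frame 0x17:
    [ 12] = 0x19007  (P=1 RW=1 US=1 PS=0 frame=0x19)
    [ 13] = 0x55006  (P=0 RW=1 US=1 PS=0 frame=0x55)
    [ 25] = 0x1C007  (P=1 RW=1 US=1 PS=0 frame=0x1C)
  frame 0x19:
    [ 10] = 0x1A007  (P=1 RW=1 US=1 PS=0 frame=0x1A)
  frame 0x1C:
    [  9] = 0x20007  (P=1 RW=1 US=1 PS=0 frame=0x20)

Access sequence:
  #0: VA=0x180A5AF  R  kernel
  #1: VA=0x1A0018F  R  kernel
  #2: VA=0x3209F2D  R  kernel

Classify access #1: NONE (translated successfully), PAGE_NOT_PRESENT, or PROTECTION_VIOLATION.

Trace:
#0 VA=0x180A5AF (r,kernel):
  [0] read 0x17 idx=12: raw=0x19007 flags P=1 W=1 U=1 S=0
  [1] read 0x19 idx=10: raw=0x1A007 flags P=1 W=1 U=1 S=0
  → PA=0x1A5AF  (2 entries read)
#1 VA=0x1A0018F (r,kernel):
  [0] read 0x17 idx=13: raw=0x55006 flags P=0 W=1 U=1 S=0
  ⇒ fault: PAGE_NOT_PRESENT  — 1 lookups
#2 VA=0x3209F2D (r,kernel):
  [0] read 0x17 idx=25: raw=0x1C007 flags P=1 W=1 U=1 S=0
  [1] read 0x1C idx=9: raw=0x20007 flags P=1 W=1 U=1 S=0
  → PA=0x20F2D  (2 entries read)

Access #1 fault: PAGE_NOT_PRESENT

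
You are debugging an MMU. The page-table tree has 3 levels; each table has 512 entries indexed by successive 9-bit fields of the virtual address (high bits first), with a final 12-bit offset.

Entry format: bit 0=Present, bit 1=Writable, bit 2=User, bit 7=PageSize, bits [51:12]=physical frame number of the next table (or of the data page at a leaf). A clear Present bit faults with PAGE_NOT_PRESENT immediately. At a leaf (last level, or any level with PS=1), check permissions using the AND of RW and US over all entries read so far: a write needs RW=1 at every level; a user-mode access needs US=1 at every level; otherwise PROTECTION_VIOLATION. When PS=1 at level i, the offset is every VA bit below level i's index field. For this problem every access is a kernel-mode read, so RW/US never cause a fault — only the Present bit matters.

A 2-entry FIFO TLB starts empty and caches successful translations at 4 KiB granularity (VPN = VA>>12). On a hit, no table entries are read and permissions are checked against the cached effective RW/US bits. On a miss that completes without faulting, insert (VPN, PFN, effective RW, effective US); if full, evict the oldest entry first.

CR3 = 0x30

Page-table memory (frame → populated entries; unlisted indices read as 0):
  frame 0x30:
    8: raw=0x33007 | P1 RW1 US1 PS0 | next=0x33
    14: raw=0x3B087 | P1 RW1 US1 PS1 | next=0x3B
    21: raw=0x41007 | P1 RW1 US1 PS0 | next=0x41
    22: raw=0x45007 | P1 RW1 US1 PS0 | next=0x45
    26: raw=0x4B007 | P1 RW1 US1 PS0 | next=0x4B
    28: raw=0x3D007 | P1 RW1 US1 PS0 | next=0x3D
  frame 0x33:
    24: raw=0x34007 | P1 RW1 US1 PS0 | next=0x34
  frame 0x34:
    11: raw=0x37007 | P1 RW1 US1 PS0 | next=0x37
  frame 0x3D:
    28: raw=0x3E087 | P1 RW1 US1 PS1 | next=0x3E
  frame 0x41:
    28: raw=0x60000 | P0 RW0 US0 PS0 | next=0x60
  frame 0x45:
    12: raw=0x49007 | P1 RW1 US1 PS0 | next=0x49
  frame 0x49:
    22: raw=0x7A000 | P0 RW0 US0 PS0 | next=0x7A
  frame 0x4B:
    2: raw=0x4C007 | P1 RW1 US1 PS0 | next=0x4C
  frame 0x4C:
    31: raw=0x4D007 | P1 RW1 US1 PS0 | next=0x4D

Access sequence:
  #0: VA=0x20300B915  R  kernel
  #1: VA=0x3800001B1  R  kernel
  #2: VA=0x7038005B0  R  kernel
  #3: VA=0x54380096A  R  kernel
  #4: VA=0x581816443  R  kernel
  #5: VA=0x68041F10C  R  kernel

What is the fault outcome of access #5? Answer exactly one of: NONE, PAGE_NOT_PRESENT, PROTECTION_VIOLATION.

Trace:
#0 VA=0x20300B915 (r,kernel):
  L0 @0x30[8] → 0x33007  P=1,RW=1,US=1,PS=0
  L1 @0x33[24] → 0x34007  P=1,RW=1,US=1,PS=0
  L2 @0x34[11] → 0x37007  P=1,RW=1,US=1,PS=0
  → PA=0x37915  (3 entries read)
#1 VA=0x3800001B1 (r,kernel):
  L0 @0x30[14] → 0x3B087  P=1,RW=1,US=1,PS=1
  → PA=0x3B1B1 (huge @L0)  (1 entries read)
#2 VA=0x7038005B0 (r,kernel):
  L0 @0x30[28] → 0x3D007  P=1,RW=1,US=1,PS=0
  L1 @0x3D[28] → 0x3E087  P=1,RW=1,US=1,PS=1
  → PA=0x3E5B0 (huge @L1)  (2 entries read)
#3 VA=0x54380096A (r,kernel):
  L0 @0x30[21] → 0x41007  P=1,RW=1,US=1,PS=0
  L1 @0x41[28] → 0x60000  P=0,RW=0,US=0,PS=0
  ✗ PAGE_NOT_PRESENT  [2 reads]
#4 VA=0x581816443 (r,kernel):
  L0 @0x30[22] → 0x45007  P=1,RW=1,US=1,PS=0
  L1 @0x45[12] → 0x49007  P=1,RW=1,US=1,PS=0
  L2 @0x49[22] → 0x7A000  P=0,RW=0,US=0,PS=0
  ✗ PAGE_NOT_PRESENT  [3 reads]
#5 VA=0x68041F10C (r,kernel):
  L0 @0x30[26] → 0x4B007  P=1,RW=1,US=1,PS=0
  L1 @0x4B[2] → 0x4C007  P=1,RW=1,US=1,PS=0
  L2 @0x4C[31] → 0x4D007  P=1,RW=1,US=1,PS=0
  → PA=0x4D10C  (3 entries read)

Access #5 fault: NONE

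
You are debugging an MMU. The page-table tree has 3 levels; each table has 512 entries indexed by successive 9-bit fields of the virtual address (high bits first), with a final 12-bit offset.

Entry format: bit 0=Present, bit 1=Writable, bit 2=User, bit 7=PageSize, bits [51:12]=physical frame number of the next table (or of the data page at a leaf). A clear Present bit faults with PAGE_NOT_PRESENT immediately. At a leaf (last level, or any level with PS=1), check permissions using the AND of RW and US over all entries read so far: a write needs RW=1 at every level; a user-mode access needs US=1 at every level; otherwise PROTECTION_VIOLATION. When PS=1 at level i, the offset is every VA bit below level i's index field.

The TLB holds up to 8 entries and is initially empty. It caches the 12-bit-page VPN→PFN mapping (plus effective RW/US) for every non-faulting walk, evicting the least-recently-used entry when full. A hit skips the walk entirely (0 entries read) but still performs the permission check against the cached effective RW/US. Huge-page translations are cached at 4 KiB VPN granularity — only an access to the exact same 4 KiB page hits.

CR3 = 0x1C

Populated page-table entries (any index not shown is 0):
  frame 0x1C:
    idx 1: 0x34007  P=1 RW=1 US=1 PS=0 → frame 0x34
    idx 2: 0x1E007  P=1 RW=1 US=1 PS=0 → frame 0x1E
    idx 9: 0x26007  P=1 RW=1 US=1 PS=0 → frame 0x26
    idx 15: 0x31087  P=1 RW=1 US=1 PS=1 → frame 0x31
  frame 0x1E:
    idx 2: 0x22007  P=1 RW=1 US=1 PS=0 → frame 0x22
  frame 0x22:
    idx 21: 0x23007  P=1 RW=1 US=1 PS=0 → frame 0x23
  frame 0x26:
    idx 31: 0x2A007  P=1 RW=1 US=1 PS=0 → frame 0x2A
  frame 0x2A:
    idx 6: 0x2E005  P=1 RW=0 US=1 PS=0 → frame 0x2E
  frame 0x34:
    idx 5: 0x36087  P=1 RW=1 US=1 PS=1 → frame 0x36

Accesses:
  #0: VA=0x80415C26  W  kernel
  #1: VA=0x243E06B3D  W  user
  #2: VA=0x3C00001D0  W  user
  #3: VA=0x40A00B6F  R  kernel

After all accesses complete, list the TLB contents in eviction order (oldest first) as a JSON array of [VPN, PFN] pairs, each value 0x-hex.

Trace:
#0 VA=0x80415C26 (w,kernel):
  [0] read 0x1C idx=2: raw=0x1E007 flags P=1 W=1 U=1 S=0
  [1] read 0x1E idx=2: raw=0x22007 flags P=1 W=1 U=1 S=0
  [2] read 0x22 idx=21: raw=0x23007 flags P=1 W=1 U=1 S=0
  ✓ 0x23C26  — 3 lookups
#1 VA=0x243E06B3D (w,user):
  [0] read 0x1C idx=9: raw=0x26007 flags P=1 W=1 U=1 S=0
  [1] read 0x26 idx=31: raw=0x2A007 flags P=1 W=1 U=1 S=0
  [2] read 0x2A idx=6: raw=0x2E005 flags P=1 W=0 U=1 S=0
  → PROTECTION_VIOLATION  (3 entries read)
#2 VA=0x3C00001D0 (w,user):
  [0] read 0x1C idx=15: raw=0x31087 flags P=1 W=1 U=1 S=1
  ✓ 0x311D0 (huge @L0)  — 1 lookups
#3 VA=0x40A00B6F (r,kernel):
  [0] read 0x1C idx=1: raw=0x34007 flags P=1 W=1 U=1 S=0
  [1] read 0x34 idx=5: raw=0x36087 flags P=1 W=1 U=1 S=1
  ✓ 0x36B6F (huge @L1)  — 2 lookups

TLB: [["0x80415", "0x23"], ["0x3C0000", "0x31"], ["0x40A00", "0x36"]]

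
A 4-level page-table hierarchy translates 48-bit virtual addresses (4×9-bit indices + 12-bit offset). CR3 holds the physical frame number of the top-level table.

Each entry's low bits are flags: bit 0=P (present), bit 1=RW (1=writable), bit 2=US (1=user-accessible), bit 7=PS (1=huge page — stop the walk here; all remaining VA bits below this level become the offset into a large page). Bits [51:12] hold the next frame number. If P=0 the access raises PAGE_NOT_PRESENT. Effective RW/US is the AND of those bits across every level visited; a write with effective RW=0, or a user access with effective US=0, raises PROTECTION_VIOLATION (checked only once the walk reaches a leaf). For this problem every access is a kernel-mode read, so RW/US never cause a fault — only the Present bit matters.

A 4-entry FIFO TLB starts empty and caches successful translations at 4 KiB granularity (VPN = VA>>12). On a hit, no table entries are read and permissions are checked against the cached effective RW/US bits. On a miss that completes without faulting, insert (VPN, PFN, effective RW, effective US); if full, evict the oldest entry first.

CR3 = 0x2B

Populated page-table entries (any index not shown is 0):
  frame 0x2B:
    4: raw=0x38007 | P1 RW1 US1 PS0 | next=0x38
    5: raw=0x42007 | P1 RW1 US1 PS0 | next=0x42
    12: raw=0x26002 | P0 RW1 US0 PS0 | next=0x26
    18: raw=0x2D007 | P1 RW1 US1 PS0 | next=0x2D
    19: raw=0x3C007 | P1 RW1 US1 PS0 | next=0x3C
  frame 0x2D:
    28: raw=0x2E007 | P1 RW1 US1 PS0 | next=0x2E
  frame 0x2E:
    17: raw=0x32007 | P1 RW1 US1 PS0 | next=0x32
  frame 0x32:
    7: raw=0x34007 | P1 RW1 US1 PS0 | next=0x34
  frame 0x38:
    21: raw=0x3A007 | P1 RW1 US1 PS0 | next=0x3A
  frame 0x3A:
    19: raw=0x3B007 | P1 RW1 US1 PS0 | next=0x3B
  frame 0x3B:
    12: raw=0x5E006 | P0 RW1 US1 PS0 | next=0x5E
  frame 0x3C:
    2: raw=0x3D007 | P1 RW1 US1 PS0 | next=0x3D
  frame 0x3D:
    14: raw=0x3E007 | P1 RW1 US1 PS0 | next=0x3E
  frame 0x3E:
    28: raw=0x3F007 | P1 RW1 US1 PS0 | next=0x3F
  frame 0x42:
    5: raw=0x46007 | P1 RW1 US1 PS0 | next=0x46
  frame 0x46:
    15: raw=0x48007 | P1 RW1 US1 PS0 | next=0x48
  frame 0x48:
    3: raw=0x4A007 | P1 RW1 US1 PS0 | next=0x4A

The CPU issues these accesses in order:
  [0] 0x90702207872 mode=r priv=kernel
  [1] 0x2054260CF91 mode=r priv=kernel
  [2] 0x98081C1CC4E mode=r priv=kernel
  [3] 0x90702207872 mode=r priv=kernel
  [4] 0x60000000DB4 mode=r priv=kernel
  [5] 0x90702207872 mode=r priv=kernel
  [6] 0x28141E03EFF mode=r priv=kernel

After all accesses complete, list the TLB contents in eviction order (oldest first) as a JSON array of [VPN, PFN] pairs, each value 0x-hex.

Trace:
#0 VA=0x90702207872 (r,kernel):
  lvl0: tbl 0x2B, slot 18 ⇒ 0x2D007 (P1/RW1/US1/PS0)
  lvl1: tbl 0x2D, slot 28 ⇒ 0x2E007 (P1/RW1/US1/PS0)
  lvl2: tbl 0x2E, slot 17 ⇒ 0x32007 (P1/RW1/US1/PS0)
  lvl3: tbl 0x32, slot 7 ⇒ 0x34007 (P1/RW1/US1/PS0)
  ✓ 0x34872  — 4 lookups
#1 VA=0x2054260CF91 (r,kernel):
  lvl0: tbl 0x2B, slot 4 ⇒ 0x38007 (P1/RW1/US1/PS0)
  lvl1: tbl 0x38, slot 21 ⇒ 0x3A007 (P1/RW1/US1/PS0)
  lvl2: tbl 0x3A, slot 19 ⇒ 0x3B007 (P1/RW1/US1/PS0)
  lvl3: tbl 0x3B, slot 12 ⇒ 0x5E006 (P0/RW1/US1/PS0)
  → PAGE_NOT_PRESENT  (4 entries read)
#2 VA=0x98081C1CC4E (r,kernel):
  lvl0: tbl 0x2B, slot 19 ⇒ 0x3C007 (P1/RW1/US1/PS0)
  lvl1: tbl 0x3C, slot 2 ⇒ 0x3D007 (P1/RW1/US1/PS0)
  lvl2: tbl 0x3D, slot 14 ⇒ 0x3E007 (P1/RW1/US1/PS0)
  lvl3: tbl 0x3E, slot 28 ⇒ 0x3F007 (P1/RW1/US1/PS0)
  ✓ 0x3FC4E  — 4 lookups
#3 VA=0x90702207872 (r,kernel):
  TLB hit vpn=0x90702207 → PA=0x34872
#4 VA=0x60000000DB4 (r,kernel):
  lvl0: tbl 0x2B, slot 12 ⇒ 0x26002 (P0/RW1/US0/PS0)
  → PAGE_NOT_PRESENT  (1 entries read)
#5 VA=0x90702207872 (r,kernel):
  TLB hit vpn=0x90702207 → PA=0x34872
#6 VA=0x28141E03EFF (r,kernel):
  lvl0: tbl 0x2B, slot 5 ⇒ 0x42007 (P1/RW1/US1/PS0)
  lvl1: tbl 0x42, slot 5 ⇒ 0x46007 (P1/RW1/US1/PS0)
  lvl2: tbl 0x46, slot 15 ⇒ 0x48007 (P1/RW1/US1/PS0)
  lvl3: tbl 0x48, slot 3 ⇒ 0x4A007 (P1/RW1/US1/PS0)
  ✓ 0x4AEFF  — 4 lookups

TLB: [["0x90702207", "0x34"], ["0x98081C1C", "0x3F"], ["0x28141E03", "0x4A"]]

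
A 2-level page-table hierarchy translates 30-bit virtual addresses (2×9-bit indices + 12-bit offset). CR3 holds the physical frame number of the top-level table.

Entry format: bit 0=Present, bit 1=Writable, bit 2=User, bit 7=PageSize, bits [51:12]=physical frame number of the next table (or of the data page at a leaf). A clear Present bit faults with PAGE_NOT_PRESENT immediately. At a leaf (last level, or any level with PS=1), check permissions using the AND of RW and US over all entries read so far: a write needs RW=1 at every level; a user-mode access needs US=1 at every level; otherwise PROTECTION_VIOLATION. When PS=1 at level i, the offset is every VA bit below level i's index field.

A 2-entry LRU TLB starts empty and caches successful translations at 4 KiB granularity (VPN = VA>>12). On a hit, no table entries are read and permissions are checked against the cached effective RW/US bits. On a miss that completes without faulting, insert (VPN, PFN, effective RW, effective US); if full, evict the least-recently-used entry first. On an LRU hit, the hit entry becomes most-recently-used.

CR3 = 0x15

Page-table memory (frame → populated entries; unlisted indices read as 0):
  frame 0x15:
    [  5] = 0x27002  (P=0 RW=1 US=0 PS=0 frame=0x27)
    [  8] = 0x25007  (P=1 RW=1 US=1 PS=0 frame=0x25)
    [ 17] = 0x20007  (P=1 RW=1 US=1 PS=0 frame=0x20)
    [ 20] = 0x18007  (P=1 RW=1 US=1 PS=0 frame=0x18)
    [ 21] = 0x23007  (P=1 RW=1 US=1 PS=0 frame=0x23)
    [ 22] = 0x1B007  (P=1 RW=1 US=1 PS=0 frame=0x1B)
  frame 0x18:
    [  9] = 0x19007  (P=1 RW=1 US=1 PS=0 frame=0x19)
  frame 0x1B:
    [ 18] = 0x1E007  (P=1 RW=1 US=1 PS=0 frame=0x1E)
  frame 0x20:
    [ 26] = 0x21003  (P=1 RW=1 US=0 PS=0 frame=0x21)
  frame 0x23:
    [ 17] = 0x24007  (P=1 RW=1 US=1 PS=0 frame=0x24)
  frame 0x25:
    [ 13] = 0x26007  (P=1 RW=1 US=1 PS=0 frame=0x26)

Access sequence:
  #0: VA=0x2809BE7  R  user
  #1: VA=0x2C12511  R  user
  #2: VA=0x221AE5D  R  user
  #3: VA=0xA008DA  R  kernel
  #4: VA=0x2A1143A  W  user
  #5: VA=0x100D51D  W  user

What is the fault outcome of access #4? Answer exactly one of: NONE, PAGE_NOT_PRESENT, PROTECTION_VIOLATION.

Trace:
#0 VA=0x2809BE7 (r,user):
  L0 @0x15[20] → 0x18007  P=1,RW=1,US=1,PS=0
  L1 @0x18[9] → 0x19007  P=1,RW=1,US=1,PS=0
  ⇒ phys 0x19BE7  [2 reads]
#1 VA=0x2C12511 (r,user):
  L0 @0x15[22] → 0x1B007  P=1,RW=1,US=1,PS=0
  L1 @0x1B[18] → 0x1E007  P=1,RW=1,US=1,PS=0
  ⇒ phys 0x1E511  [2 reads]
#2 VA=0x221AE5D (r,user):
  L0 @0x15[17] → 0x20007  P=1,RW=1,US=1,PS=0
  L1 @0x20[26] → 0x21003  P=1,RW=1,US=0,PS=0
  → PROTECTION_VIOLATION  (2 entries read)
#3 VA=0xA008DA (r,kernel):
  L0 @0x15[5] → 0x27002  P=0,RW=1,US=0,PS=0
  → PAGE_NOT_PRESENT  (1 entries read)
#4 VA=0x2A1143A (w,user):
  L0 @0x15[21] → 0x23007  P=1,RW=1,US=1,PS=0
  L1 @0x23[17] → 0x24007  P=1,RW=1,US=1,PS=0
  ⇒ phys 0x2443A  [2 reads]
#5 VA=0x100D51D (w,user):
  L0 @0x15[8] → 0x25007  P=1,RW=1,US=1,PS=0
  L1 @0x25[13] → 0x26007  P=1,RW=1,US=1,PS=0
  ⇒ phys 0x2651D  [2 reads]

Access #4 fault: NONE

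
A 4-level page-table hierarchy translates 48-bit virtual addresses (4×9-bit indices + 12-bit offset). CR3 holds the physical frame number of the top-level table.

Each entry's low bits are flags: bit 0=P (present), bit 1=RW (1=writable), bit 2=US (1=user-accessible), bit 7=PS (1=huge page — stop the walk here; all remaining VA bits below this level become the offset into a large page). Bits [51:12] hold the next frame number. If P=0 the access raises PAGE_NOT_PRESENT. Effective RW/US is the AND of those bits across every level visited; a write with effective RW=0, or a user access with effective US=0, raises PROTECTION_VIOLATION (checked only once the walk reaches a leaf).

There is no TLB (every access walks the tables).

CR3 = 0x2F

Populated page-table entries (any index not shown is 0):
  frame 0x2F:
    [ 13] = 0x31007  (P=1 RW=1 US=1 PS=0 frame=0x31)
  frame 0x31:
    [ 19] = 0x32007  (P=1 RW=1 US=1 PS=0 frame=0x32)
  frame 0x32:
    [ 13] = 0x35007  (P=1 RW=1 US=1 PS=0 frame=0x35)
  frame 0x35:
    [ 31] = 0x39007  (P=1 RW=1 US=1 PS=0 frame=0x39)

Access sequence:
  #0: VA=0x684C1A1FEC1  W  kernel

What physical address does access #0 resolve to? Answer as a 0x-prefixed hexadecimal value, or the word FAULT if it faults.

Walk each access:
#0 VA=0x684C1A1FEC1 (w,kernel):
  [0] read 0x2F idx=13: raw=0x31007 flags P=1 W=1 U=1 S=0
  [1] read 0x31 idx=19: raw=0x32007 flags P=1 W=1 U=1 S=0
  [2] read 0x32 idx=13: raw=0x35007 flags P=1 W=1 U=1 S=0
  [3] read 0x35 idx=31: raw=0x39007 flags P=1 W=1 U=1 S=0
  ✓ 0x39EC1  — 4 lookups

Access #0 PA: 0x39EC1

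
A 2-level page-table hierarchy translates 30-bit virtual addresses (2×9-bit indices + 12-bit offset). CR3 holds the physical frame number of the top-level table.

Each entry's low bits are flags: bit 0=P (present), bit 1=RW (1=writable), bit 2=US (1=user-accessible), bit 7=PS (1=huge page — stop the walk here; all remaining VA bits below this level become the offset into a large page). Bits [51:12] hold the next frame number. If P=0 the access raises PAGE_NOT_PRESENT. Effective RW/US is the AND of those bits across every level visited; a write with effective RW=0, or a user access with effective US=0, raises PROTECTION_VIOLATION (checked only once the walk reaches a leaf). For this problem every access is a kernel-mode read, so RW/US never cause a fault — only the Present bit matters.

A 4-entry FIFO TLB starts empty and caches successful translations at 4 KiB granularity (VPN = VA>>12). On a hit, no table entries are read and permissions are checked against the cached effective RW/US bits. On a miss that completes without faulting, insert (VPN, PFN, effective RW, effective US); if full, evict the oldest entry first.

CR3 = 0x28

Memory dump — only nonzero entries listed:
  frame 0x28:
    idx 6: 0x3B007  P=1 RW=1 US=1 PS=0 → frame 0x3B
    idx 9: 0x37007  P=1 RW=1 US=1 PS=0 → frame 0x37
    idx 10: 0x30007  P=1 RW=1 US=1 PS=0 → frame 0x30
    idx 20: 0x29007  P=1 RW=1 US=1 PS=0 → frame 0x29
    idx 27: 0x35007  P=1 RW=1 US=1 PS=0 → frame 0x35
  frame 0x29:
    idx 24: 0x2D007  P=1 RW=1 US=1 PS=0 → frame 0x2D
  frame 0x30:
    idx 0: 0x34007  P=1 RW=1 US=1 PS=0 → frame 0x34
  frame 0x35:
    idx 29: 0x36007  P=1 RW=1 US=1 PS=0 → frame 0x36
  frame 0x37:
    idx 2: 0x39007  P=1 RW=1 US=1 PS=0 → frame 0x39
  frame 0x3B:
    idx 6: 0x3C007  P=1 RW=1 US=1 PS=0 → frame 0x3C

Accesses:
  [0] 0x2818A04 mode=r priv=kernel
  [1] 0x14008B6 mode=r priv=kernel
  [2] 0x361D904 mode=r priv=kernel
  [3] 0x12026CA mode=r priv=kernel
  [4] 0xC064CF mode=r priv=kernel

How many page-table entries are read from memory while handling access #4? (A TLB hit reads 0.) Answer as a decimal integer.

Per-access translation:
#0 VA=0x2818A04 (r,kernel):
  L0 @0x28[20] → 0x29007  P=1,RW=1,US=1,PS=0
  L1 @0x29[24] → 0x2D007  P=1,RW=1,US=1,PS=0
  ⇒ phys 0x2DA04  [2 reads]
#1 VA=0x14008B6 (r,kernel):
  L0 @0x28[10] → 0x30007  P=1,RW=1,US=1,PS=0
  L1 @0x30[0] → 0x34007  P=1,RW=1,US=1,PS=0
  ⇒ phys 0x348B6  [2 reads]
#2 VA=0x361D904 (r,kernel):
  L0 @0x28[27] → 0x35007  P=1,RW=1,US=1,PS=0
  L1 @0x35[29] → 0x36007  P=1,RW=1,US=1,PS=0
  ⇒ phys 0x36904  [2 reads]
#3 VA=0x12026CA (r,kernel):
  L0 @0x28[9] → 0x37007  P=1,RW=1,US=1,PS=0
  L1 @0x37[2] → 0x39007  P=1,RW=1,US=1,PS=0
  ⇒ phys 0x396CA  [2 reads]
#4 VA=0xC064CF (r,kernel):
  L0 @0x28[6] → 0x3B007  P=1,RW=1,US=1,PS=0
  L1 @0x3B[6] → 0x3C007  P=1,RW=1,US=1,PS=0
  ⇒ phys 0x3C4CF  [2 reads]

Entries read for #4: 2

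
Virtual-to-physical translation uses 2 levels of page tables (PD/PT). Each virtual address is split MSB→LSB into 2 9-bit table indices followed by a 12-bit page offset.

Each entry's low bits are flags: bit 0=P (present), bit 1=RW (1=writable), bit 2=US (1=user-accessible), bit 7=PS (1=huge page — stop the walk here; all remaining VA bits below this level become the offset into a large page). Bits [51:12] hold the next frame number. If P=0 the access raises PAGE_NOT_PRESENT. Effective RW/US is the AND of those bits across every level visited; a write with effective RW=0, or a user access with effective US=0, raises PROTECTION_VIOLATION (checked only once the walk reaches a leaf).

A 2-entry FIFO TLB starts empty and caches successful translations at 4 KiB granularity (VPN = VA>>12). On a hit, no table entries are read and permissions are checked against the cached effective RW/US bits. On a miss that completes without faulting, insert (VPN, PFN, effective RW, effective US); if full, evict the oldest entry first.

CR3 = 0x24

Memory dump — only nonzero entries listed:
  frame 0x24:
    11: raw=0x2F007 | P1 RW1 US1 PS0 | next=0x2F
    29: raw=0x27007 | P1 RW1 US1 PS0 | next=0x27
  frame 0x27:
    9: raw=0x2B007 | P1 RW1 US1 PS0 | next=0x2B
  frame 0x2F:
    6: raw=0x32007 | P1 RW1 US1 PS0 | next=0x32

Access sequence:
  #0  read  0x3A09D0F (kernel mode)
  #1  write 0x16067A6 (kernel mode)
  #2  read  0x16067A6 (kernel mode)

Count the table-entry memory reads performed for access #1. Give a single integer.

Trace:
#0 VA=0x3A09D0F (r,kernel):
  L0: frame=0x24 idx=29 entry=0x27007 [P=1 RW=1 US=1 PS=0]
  L1: frame=0x27 idx=9 entry=0x2B007 [P=1 RW=1 US=1 PS=0]
  ⇒ phys 0x2BD0F  [2 reads]
#1 VA=0x16067A6 (w,kernel):
  L0: frame=0x24 idx=11 entry=0x2F007 [P=1 RW=1 US=1 PS=0]
  L1: frame=0x2F idx=6 entry=0x32007 [P=1 RW=1 US=1 PS=0]
  ⇒ phys 0x327A6  [2 reads]
#2 VA=0x16067A6 (r,kernel):
  TLB hit vpn=0x1606 → PA=0x327A6

Entries read for #1: 2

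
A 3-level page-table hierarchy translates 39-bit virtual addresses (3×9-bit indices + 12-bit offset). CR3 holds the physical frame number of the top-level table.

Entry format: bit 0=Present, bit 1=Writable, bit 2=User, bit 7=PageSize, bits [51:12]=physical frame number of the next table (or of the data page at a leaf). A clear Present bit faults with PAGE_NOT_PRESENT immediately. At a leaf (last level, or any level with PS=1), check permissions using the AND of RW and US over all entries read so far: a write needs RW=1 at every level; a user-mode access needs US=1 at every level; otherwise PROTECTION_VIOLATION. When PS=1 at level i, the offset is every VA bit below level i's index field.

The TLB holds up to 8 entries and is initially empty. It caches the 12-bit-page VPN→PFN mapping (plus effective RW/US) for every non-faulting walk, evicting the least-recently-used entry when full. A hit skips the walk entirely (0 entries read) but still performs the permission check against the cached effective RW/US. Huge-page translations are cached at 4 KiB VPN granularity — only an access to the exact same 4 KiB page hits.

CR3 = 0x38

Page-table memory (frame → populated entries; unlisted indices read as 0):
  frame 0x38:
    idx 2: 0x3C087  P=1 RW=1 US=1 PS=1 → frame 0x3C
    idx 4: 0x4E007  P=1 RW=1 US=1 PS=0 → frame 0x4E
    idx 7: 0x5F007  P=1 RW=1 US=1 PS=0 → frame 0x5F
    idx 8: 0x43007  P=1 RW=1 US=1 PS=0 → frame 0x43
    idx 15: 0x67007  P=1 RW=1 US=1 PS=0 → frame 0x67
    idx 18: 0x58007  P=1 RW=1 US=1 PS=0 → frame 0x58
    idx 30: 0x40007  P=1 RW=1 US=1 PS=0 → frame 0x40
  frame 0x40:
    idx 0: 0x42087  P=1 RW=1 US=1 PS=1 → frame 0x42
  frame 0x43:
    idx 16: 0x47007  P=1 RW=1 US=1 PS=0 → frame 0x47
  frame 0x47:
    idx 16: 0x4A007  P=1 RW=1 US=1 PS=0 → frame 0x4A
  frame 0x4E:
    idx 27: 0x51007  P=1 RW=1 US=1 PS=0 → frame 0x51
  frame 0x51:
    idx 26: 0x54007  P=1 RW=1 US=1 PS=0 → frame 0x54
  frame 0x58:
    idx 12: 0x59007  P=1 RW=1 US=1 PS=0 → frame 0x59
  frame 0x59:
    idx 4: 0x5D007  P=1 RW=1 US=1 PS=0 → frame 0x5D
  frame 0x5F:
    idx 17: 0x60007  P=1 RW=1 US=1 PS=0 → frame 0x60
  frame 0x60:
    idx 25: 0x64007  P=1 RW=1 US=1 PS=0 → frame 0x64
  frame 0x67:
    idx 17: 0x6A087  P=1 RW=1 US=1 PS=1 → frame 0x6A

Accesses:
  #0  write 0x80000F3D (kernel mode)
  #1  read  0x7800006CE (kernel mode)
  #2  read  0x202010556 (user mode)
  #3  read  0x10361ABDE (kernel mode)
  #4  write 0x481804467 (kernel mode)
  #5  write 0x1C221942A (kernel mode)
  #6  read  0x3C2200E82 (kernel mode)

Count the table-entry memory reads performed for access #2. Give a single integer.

Walk each access:
#0 VA=0x80000F3D (w,kernel):
  [0] read 0x38 idx=2: raw=0x3C087 flags P=1 W=1 U=1 S=1
  ⇒ phys 0x3CF3D (huge @L0)  [1 reads]
#1 VA=0x7800006CE (r,kernel):
  [0] read 0x38 idx=30: raw=0x40007 flags P=1 W=1 U=1 S=0
  [1] read 0x40 idx=0: raw=0x42087 flags P=1 W=1 U=1 S=1
  ⇒ phys 0x426CE (huge @L1)  [2 reads]
#2 VA=0x202010556 (r,user):
  [0] read 0x38 idx=8: raw=0x43007 flags P=1 W=1 U=1 S=0
  [1] read 0x43 idx=16: raw=0x47007 flags P=1 W=1 U=1 S=0
  [2] read 0x47 idx=16: raw=0x4A007 flags P=1 W=1 U=1 S=0
  ⇒ phys 0x4A556  [3 reads]
#3 VA=0x10361ABDE (r,kernel):
  [0] read 0x38 idx=4: raw=0x4E007 flags P=1 W=1 U=1 S=0
  [1] read 0x4E idx=27: raw=0x51007 flags P=1 W=1 U=1 S=0
  [2] read 0x51 idx=26: raw=0x54007 flags P=1 W=1 U=1 S=0
  ⇒ phys 0x54BDE  [3 reads]
#4 VA=0x481804467 (w,kernel):
  [0] read 0x38 idx=18: raw=0x58007 flags P=1 W=1 U=1 S=0
  [1] read 0x58 idx=12: raw=0x59007 flags P=1 W=1 U=1 S=0
  [2] read 0x59 idx=4: raw=0x5D007 flags P=1 W=1 U=1 S=0
  ⇒ phys 0x5D467  [3 reads]
#5 VA=0x1C221942A (w,kernel):
  [0] read 0x38 idx=7: raw=0x5F007 flags P=1 W=1 U=1 S=0
  [1] read 0x5F idx=17: raw=0x60007 flags P=1 W=1 U=1 S=0
  [2] read 0x60 idx=25: raw=0x64007 flags P=1 W=1 U=1 S=0
  ⇒ phys 0x6442A  [3 reads]
#6 VA=0x3C2200E82 (r,kernel):
  [0] read 0x38 idx=15: raw=0x67007 flags P=1 W=1 U=1 S=0
  [1] read 0x67 idx=17: raw=0x6A087 flags P=1 W=1 U=1 S=1
  ⇒ phys 0x6AE82 (huge @L1)  [2 reads]

Entries read for #2: 3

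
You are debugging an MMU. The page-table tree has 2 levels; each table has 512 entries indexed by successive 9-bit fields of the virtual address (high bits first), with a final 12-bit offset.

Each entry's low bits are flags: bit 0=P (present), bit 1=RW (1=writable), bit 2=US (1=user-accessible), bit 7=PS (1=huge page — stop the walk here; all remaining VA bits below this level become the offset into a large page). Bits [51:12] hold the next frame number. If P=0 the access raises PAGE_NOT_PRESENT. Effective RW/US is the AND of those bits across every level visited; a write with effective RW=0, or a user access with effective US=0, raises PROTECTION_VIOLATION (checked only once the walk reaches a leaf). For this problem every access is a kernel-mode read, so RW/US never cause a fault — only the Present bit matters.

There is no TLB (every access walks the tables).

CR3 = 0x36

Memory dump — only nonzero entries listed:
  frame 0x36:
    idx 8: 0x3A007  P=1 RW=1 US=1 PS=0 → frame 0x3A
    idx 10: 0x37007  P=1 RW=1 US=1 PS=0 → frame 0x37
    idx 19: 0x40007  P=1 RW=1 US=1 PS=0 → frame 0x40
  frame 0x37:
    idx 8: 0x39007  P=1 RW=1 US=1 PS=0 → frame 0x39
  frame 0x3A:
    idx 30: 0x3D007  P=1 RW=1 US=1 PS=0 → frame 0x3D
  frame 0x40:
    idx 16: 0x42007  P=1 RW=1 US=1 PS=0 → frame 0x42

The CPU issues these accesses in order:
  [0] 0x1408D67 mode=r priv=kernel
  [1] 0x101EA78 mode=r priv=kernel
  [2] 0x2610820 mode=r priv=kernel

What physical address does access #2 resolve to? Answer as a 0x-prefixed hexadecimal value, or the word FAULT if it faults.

Per-access translation:
#0 VA=0x1408D67 (r,kernel):
  [0] read 0x36 idx=10: raw=0x37007 flags P=1 W=1 U=1 S=0
  [1] read 0x37 idx=8: raw=0x39007 flags P=1 W=1 U=1 S=0
  ⇒ phys 0x39D67  [2 reads]
#1 VA=0x101EA78 (r,kernel):
  [0] read 0x36 idx=8: raw=0x3A007 flags P=1 W=1 U=1 S=0
  [1] read 0x3A idx=30: raw=0x3D007 flags P=1 W=1 U=1 S=0
  ⇒ phys 0x3DA78  [2 reads]
#2 VA=0x2610820 (r,kernel):
  [0] read 0x36 idx=19: raw=0x40007 flags P=1 W=1 U=1 S=0
  [1] read 0x40 idx=16: raw=0x42007 flags P=1 W=1 U=1 S=0
  ⇒ phys 0x42820  [2 reads]

Access #2 PA: 0x42820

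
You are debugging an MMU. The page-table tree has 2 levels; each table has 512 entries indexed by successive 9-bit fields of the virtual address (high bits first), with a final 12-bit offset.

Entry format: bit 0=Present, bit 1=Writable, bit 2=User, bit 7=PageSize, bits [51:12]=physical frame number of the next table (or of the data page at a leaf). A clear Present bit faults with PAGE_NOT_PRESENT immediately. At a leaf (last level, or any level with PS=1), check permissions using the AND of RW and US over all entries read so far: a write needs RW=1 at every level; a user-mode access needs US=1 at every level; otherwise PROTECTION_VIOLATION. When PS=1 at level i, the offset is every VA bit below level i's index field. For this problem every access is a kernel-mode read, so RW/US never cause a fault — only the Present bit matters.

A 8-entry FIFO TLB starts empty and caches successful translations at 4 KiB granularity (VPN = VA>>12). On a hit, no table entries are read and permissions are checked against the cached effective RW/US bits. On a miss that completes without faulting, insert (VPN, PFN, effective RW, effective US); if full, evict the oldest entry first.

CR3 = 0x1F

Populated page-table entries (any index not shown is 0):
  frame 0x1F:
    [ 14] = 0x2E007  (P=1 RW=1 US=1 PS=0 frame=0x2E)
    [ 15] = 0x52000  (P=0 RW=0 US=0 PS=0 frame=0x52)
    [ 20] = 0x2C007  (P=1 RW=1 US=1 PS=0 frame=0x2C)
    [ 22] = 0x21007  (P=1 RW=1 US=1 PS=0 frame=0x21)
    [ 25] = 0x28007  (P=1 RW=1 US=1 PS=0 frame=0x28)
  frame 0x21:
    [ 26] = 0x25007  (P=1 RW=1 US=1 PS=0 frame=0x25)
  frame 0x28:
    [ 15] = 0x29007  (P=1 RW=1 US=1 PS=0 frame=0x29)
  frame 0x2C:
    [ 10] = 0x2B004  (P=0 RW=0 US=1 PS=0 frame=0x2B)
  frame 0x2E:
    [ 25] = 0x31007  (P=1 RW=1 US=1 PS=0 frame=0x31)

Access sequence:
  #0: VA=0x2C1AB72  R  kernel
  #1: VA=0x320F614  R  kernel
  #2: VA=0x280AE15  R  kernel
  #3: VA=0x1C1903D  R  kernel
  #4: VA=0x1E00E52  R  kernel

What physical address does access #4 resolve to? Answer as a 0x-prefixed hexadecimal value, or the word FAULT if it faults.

Walk each access:
#0 VA=0x2C1AB72 (r,kernel):
  [0] read 0x1F idx=22: raw=0x21007 flags P=1 W=1 U=1 S=0
  [1] read 0x21 idx=26: raw=0x25007 flags P=1 W=1 U=1 S=0
  ⇒ phys 0x25B72  [2 reads]
#1 VA=0x320F614 (r,kernel):
  [0] read 0x1F idx=25: raw=0x28007 flags P=1 W=1 U=1 S=0
  [1] read 0x28 idx=15: raw=0x29007 flags P=1 W=1 U=1 S=0
  ⇒ phys 0x29614  [2 reads]
#2 VA=0x280AE15 (r,kernel):
  [0] read 0x1F idx=20: raw=0x2C007 flags P=1 W=1 U=1 S=0
  [1] read 0x2C idx=10: raw=0x2B004 flags P=0 W=0 U=1 S=0
  ⇒ fault: PAGE_NOT_PRESENT  — 2 lookups
#3 VA=0x1C1903D (r,kernel):
  [0] read 0x1F idx=14: raw=0x2E007 flags P=1 W=1 U=1 S=0
  [1] read 0x2E idx=25: raw=0x31007 flags P=1 W=1 U=1 S=0
  ⇒ phys 0x3103D  [2 reads]
#4 VA=0x1E00E52 (r,kernel):
  [0] read 0x1F idx=15: raw=0x52000 flags P=0 W=0 U=0 S=0
  ⇒ fault: PAGE_NOT_PRESENT  — 1 lookups

Access #4 PA: FAULT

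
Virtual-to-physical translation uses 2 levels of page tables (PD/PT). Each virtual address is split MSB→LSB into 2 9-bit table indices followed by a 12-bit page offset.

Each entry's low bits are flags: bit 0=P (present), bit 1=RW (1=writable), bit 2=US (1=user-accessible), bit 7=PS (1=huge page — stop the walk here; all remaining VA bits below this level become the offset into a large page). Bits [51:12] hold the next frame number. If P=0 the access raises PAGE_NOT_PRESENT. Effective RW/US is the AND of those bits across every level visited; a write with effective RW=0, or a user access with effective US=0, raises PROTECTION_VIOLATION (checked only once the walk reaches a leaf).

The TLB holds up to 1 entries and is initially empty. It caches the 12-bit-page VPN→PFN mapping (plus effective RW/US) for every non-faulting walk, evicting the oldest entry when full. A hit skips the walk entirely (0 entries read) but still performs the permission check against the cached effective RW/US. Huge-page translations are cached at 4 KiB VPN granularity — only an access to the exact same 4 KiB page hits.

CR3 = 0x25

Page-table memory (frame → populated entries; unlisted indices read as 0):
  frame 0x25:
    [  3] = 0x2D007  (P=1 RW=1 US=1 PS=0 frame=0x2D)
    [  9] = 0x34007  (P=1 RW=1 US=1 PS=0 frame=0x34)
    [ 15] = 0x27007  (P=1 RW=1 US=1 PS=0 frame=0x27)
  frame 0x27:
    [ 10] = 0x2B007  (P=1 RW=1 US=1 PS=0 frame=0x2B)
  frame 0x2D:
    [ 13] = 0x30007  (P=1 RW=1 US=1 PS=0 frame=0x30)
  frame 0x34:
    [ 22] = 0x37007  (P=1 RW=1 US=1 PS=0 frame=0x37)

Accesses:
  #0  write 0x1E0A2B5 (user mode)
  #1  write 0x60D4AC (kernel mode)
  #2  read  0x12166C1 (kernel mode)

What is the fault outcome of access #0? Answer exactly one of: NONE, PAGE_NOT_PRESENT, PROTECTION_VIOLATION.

Trace:
#0 VA=0x1E0A2B5 (w,user):
  L0 @0x25[15] → 0x27007  P=1,RW=1,US=1,PS=0
  L1 @0x27[10] → 0x2B007  P=1,RW=1,US=1,PS=0
  ✓ 0x2B2B5  — 2 lookups
#1 VA=0x60D4AC (w,kernel):
  L0 @0x25[3] → 0x2D007  P=1,RW=1,US=1,PS=0
  L1 @0x2D[13] → 0x30007  P=1,RW=1,US=1,PS=0
  ✓ 0x304AC  — 2 lookups
#2 VA=0x12166C1 (r,kernel):
  L0 @0x25[9] → 0x34007  P=1,RW=1,US=1,PS=0
  L1 @0x34[22] → 0x37007  P=1,RW=1,US=1,PS=0
  ✓ 0x376C1  — 2 lookups

Access #0 fault: NONE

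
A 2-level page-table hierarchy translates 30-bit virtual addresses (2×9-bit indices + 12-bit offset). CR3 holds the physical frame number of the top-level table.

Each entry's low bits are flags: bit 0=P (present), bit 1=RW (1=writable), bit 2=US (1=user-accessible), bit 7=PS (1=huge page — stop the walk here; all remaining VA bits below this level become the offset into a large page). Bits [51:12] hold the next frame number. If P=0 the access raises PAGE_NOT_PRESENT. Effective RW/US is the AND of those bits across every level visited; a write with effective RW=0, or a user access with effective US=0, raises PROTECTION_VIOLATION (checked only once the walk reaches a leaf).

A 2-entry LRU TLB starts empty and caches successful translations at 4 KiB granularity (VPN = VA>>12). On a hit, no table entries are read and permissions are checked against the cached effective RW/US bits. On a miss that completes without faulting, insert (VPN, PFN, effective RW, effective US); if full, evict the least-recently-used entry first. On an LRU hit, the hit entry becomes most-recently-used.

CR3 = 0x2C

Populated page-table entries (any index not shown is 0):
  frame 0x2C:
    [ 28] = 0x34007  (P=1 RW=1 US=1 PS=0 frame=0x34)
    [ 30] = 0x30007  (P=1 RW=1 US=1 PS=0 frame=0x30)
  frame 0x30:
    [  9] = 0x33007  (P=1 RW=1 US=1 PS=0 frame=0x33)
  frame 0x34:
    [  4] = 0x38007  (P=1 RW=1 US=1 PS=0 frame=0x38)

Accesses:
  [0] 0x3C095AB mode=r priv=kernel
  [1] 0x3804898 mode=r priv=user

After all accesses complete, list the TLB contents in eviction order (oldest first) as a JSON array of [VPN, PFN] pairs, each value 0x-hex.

Trace:
#0 VA=0x3C095AB (r,kernel):
  L0: frame=0x2C idx=30 entry=0x30007 [P=1 RW=1 US=1 PS=0]
  L1: frame=0x30 idx=9 entry=0x33007 [P=1 RW=1 US=1 PS=0]
  ✓ 0x335AB  — 2 lookups
#1 VA=0x3804898 (r,user):
  L0: frame=0x2C idx=28 entry=0x34007 [P=1 RW=1 US=1 PS=0]
  L1: frame=0x34 idx=4 entry=0x38007 [P=1 RW=1 US=1 PS=0]
  ✓ 0x38898  — 2 lookups

TLB: [["0x3C09", "0x33"], ["0x3804", "0x38"]]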